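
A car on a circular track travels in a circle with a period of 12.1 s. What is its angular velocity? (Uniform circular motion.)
ω = 2π/T = 2π/12.1 = 0.5193 rad/s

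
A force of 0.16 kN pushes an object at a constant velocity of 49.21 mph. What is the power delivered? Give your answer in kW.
P = Fv = 160 N × 22 m/s = 3520 W = 3.52 kW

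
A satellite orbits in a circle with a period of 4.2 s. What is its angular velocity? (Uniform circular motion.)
ω = 2π/T = 2π/4.2 = 1.496 rad/s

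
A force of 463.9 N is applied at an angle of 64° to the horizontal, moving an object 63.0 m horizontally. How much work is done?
W = Fd cosθ = 463.9×63.0×cos(64°) = 12812.0 J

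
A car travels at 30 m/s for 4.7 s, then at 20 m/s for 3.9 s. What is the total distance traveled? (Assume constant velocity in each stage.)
d₁ = v₁t₁ = 30 × 4.7 = 141 m
d₂ = v₂t₂ = 20 × 3.9 = 78 m
d_total = 141 + 78 = 219.0 m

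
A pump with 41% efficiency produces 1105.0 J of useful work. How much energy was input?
W_in = W_out/η = 1105.0/0.41 = 2695.1 J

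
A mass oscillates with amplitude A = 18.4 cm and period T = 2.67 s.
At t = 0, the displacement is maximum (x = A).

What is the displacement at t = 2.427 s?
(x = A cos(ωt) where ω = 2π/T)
ω = 2π/T = 2π/2.67 = 2.353 rad/s
x = A cos(ωt) = 18.4×cos(2.353×2.427) = 15.47 cm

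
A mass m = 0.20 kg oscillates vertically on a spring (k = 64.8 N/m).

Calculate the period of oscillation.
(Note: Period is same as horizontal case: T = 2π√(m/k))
T = 2π√(m/k) = 2π√(0.2/64.8) = 0.3491 s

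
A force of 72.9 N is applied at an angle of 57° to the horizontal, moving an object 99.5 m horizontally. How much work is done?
W = Fd cosθ = 72.9×99.5×cos(57°) = 3950.6 J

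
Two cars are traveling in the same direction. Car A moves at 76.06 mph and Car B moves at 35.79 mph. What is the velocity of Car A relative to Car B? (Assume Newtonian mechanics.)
v_rel = v_A - v_B = 76.06 - 35.79 = 40.27 mph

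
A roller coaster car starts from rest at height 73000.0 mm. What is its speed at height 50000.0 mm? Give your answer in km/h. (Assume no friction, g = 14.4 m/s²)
mgh₁ = ½mv₂² + mgh₂ → v₂ = √(2g(h₁−h₂)) = √(2×14.4×(73−50)) = 25.74 m/s = 92.65 km/h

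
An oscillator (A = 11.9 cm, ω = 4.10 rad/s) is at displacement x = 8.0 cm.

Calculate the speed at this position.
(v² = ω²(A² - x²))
v = ω√(A² − x²) = 4.1×√(0.119² − 0.08²) = 0.3612 m/s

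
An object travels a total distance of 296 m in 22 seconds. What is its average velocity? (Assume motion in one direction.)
v_avg = Δd / Δt = 296 / 22 = 13.45 m/s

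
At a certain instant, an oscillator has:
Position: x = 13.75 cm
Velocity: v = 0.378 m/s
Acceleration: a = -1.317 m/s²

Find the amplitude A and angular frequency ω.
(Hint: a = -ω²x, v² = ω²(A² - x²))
a = −ω²x → ω = √(|a|/x) = √(1.317/0.1375) = 3.095 rad/s
v² = ω²(A² − x²) → A = √(x² + v²/ω²) = √(0.1375² + 0.378²/3.095²) = 0.1839 m = 18.39 cm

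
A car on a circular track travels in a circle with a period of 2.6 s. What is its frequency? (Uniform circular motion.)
f = 1/T = 1/2.6 = 0.3846 Hz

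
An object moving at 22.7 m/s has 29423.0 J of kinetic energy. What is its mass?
KE = ½mv² → m = 2KE/v² = 2×29423.0/22.7² = 114.2 kg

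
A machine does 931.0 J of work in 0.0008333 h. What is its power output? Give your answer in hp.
P = W/t = 931 J / 3 s = 310.3 W = 0.4162 hp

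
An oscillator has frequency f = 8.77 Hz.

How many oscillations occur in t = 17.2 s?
n = f×t = 8.77×17.2 = 150.8 oscillations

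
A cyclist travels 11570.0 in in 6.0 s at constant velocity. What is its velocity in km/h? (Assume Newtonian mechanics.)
v = d/t (with unit conversion) = 176.3 km/h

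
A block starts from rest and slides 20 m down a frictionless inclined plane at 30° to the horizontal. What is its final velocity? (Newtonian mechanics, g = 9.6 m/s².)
a = g sin(θ) = 9.6 × sin(30°) = 4.8 m/s²
v = √(2ad) = √(2 × 4.8 × 20) = 13.86 m/s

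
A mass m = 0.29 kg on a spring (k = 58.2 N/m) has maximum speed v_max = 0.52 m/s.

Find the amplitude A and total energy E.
½mv²_max = ½kA² → A = v_max√(m/k) = 0.52×√(0.29/58.2) = 0.03671 m = 3.671 cm
E = ½mv²_max = ½×0.29×0.52² = 0.03921 J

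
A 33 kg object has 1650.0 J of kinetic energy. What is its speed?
KE = ½mv² → v = √(2KE/m) = √(2×1650.0/33) = 10.0 m/s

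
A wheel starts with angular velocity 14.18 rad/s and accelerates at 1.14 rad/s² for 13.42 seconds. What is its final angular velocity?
ω = ω₀ + αt = 14.18 + 1.14 × 13.42 = 29.48 rad/s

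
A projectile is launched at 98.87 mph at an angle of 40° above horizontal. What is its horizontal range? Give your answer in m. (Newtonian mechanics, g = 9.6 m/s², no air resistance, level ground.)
R = v₀² sin(2θ) / g (with unit conversion) = 200.4 m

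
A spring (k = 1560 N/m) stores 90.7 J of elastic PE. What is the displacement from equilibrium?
PE = ½kx² → x = √(2PE/k) = √(2×90.7/1560) = 0.341 m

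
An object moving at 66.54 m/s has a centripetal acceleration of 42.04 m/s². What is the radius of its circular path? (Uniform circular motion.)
r = v²/a_c = 66.54²/42.04 = 105.32 m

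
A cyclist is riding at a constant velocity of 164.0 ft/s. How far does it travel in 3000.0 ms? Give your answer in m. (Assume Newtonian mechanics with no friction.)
d = vt (with unit conversion) = 150.0 m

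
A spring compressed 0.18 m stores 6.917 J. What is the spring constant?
PE = ½kx² → k = 2PE/x² = 2×6.917/0.18² = 427.0 N/m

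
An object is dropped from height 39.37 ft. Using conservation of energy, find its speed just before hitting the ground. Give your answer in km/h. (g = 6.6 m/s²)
mgh = ½mv² → v = √(2gh) = √(2×6.6×12) = 12.59 m/s = 45.31 km/h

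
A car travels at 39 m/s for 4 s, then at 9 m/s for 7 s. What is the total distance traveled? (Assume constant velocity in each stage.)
d₁ = v₁t₁ = 39 × 4 = 156 m
d₂ = v₂t₂ = 9 × 7 = 63 m
d_total = 156 + 63 = 219 m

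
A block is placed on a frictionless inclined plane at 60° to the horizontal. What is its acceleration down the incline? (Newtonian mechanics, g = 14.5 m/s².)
a = g sin(θ) = 14.5 × sin(60°) = 14.5 × 0.866 = 12.56 m/s²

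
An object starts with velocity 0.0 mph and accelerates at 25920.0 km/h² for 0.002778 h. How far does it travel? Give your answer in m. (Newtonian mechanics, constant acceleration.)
d = v₀t + ½at² (with unit conversion) = 100.0 m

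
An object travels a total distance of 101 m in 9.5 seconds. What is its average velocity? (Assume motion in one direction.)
v_avg = Δd / Δt = 101 / 9.5 = 10.63 m/s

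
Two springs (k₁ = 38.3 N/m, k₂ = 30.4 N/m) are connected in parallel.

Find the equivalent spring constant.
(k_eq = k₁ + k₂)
k_eq = k₁ + k₂ = 38.3 + 30.4 = 68.7 N/m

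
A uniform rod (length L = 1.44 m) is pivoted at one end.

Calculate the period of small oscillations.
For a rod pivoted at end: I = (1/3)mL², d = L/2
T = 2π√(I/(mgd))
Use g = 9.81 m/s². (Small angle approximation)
I/m = (1/3)L² = 0.6912 m²; d = L/2 = 0.72 m
T = 2π√(I/(mgd)) = 2π√(0.6912/(9.81×0.72)) = 1.966 s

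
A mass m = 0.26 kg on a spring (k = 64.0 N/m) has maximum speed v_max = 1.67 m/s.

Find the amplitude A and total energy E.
½mv²_max = ½kA² → A = v_max√(m/k) = 1.67×√(0.26/64.0) = 0.1064 m = 10.64 cm
E = ½mv²_max = ½×0.26×1.67² = 0.3626 J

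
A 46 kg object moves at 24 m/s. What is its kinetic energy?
KE = ½mv² = ½×46×24² = 13248.0 J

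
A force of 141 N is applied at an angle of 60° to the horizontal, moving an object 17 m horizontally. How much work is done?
W = Fd cosθ = 141×17×cos(60°) = 1198.5 J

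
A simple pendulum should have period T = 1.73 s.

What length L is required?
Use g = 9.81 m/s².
T = 2π√(L/g) → L = g(T/2π)² = 9.81×(1.73/2π)² = 0.7437 m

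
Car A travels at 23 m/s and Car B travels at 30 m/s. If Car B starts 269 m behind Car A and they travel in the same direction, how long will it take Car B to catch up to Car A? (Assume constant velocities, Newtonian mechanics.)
Relative speed: v_rel = 30 - 23 = 7 m/s
Time to catch: t = d₀/v_rel = 269/7 = 38.43 s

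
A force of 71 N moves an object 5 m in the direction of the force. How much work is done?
W = Fd = 71×5 = 355.0 J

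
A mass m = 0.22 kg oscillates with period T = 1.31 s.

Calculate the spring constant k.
T = 2π√(m/k) → k = m(2π/T)² = 0.22×(2π/1.31)² = 5.061 N/m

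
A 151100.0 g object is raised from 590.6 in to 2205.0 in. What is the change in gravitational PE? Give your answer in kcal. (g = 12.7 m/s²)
ΔPE = mg(h₂ − h₁) = 151.1 kg × 12.7 m/s² × (56.01 − 15) m = 7.869e+04 J = 18.81 kcal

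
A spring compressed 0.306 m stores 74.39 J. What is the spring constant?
PE = ½kx² → k = 2PE/x² = 2×74.39/0.306² = 1589.0 N/m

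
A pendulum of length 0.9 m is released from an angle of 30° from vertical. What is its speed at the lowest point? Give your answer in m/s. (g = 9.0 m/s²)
h = L(1 − cosθ) = 0.9×(1 − cos30°) = 0.1206 m
v = √(2gh) = √(2×9.0×0.1206) = 1.473 m/s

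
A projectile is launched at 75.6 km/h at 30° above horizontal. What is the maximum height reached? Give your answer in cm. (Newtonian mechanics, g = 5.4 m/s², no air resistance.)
H = v₀²sin²(θ)/(2g) (with unit conversion) = 1021.0 cm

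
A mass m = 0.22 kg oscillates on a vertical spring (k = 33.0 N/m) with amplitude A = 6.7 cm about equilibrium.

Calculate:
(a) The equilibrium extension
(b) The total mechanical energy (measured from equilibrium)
x_eq = mg/k = 0.22×9.81/33.0 = 0.0654 m = 6.54 cm
E = ½kA² = ½×33.0×(0.067)² = 0.07407 J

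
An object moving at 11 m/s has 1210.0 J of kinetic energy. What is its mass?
KE = ½mv² → m = 2KE/v² = 2×1210.0/11² = 20.0 kg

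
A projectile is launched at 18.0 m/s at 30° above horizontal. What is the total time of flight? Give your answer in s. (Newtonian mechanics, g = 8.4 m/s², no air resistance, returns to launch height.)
T = 2v₀sin(θ)/g = 2.143 s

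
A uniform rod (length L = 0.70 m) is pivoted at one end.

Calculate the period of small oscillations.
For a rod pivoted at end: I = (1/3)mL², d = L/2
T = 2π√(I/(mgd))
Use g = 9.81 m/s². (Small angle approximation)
I/m = (1/3)L² = 0.1633 m²; d = L/2 = 0.35 m
T = 2π√(I/(mgd)) = 2π√(0.1633/(9.81×0.35)) = 1.37 s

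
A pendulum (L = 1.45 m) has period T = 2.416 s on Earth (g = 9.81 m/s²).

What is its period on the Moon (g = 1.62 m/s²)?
T = 2π√(L/g), so T_moon/T_earth = √(g_earth/g_moon)
T_moon = 2π√(1.45/1.62) = 5.944 s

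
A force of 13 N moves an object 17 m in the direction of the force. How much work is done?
W = Fd = 13×17 = 221.0 J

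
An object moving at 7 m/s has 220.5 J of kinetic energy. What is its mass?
KE = ½mv² → m = 2KE/v² = 2×220.5/7² = 9.0 kg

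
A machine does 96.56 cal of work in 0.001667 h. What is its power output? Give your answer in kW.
P = W/t = 404 J / 6.001 s = 67.32 W = 0.06732 kW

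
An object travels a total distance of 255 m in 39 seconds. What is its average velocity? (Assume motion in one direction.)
v_avg = Δd / Δt = 255 / 39 = 6.54 m/s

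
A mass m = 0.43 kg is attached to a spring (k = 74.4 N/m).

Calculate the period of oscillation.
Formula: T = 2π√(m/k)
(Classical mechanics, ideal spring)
T = 2π√(m/k) = 2π√(0.43/74.4) = 0.4777 s; f = 1/T = 2.093 Hz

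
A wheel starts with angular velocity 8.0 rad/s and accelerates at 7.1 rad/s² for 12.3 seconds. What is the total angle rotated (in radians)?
θ = ω₀t + ½αt² = 8.0×12.3 + ½×7.1×12.3² = 635.48 rad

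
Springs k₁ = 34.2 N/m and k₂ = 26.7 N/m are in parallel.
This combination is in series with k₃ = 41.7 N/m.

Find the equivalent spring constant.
k₁₂ = k₁ + k₂ = 60.9 N/m (parallel)
1/k_eq = 1/k₁₂ + 1/k₃ → k_eq = 24.75 N/m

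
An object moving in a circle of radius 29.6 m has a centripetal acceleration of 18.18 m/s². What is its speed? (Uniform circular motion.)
v = √(a_c × r) = √(18.18 × 29.6) = 23.2 m/s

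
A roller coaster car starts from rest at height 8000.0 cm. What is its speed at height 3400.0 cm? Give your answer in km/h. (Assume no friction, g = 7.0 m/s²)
mgh₁ = ½mv₂² + mgh₂ → v₂ = √(2g(h₁−h₂)) = √(2×7.0×(80−34)) = 25.38 m/s = 91.36 km/h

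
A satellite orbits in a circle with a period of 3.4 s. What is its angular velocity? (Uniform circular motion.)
ω = 2π/T = 2π/3.4 = 1.848 rad/s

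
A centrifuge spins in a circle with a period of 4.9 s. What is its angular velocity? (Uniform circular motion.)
ω = 2π/T = 2π/4.9 = 1.2823 rad/s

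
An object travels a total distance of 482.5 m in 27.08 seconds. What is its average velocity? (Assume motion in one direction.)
v_avg = Δd / Δt = 482.5 / 27.08 = 17.82 m/s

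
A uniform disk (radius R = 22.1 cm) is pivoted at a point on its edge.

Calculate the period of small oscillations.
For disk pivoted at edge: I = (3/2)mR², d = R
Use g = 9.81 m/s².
I/m = (3/2)R² = 0.07326 m²; d = R = 0.221 m
T = 2π√((3/2)R²/(gR)) = 2π√(3R/(2g)) = 1.155 s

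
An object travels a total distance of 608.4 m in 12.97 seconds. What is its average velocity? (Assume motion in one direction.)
v_avg = Δd / Δt = 608.4 / 12.97 = 46.91 m/s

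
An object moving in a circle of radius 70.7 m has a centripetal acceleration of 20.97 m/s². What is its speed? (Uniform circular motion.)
v = √(a_c × r) = √(20.97 × 70.7) = 38.5 m/s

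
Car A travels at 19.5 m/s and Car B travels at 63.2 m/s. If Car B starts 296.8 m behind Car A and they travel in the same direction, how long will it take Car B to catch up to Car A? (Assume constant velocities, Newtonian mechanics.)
Relative speed: v_rel = 63.2 - 19.5 = 43.7 m/s
Time to catch: t = d₀/v_rel = 296.8/43.7 = 6.79 s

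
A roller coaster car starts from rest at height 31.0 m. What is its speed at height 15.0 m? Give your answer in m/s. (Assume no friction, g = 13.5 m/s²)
mgh₁ = ½mv₂² + mgh₂ → v₂ = √(2g(h₁−h₂)) = √(2×13.5×(31−15)) = 20.78 m/s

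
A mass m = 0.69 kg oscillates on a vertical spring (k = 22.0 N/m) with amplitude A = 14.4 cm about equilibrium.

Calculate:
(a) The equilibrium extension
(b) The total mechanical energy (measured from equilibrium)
x_eq = mg/k = 0.69×9.81/22.0 = 0.3077 m = 30.77 cm
E = ½kA² = ½×22.0×(0.144)² = 0.2281 J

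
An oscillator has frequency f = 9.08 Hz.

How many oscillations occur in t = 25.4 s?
n = f×t = 9.08×25.4 = 230.6 oscillations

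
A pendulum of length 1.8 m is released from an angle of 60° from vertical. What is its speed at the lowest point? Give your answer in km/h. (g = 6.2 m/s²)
h = L(1 − cosθ) = 1.8×(1 − cos60°) = 0.9 m
v = √(2gh) = √(2×6.2×0.9) = 3.341 m/s = 12.03 km/h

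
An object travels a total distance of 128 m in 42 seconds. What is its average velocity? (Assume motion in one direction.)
v_avg = Δd / Δt = 128 / 42 = 3.05 m/s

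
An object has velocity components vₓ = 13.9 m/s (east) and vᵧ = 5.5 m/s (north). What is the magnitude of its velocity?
|v| = √(vₓ² + vᵧ²) = √(13.9² + 5.5²) = √(223.46) = 14.95 m/s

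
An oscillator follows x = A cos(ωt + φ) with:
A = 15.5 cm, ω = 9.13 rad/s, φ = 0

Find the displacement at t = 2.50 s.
x = A cos(ωt + φ) = 15.5×cos(9.13×2.5 + 0) = -10.42 cm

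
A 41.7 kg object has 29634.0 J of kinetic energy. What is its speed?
KE = ½mv² → v = √(2KE/m) = √(2×29634.0/41.7) = 37.7 m/s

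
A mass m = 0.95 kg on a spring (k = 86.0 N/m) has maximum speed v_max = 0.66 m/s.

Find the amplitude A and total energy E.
½mv²_max = ½kA² → A = v_max√(m/k) = 0.66×√(0.95/86.0) = 0.06937 m = 6.937 cm
E = ½mv²_max = ½×0.95×0.66² = 0.2069 J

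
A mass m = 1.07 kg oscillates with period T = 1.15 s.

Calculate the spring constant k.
T = 2π√(m/k) → k = m(2π/T)² = 1.07×(2π/1.15)² = 31.94 N/m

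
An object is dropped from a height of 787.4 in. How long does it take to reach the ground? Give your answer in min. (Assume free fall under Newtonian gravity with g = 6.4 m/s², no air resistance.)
t = √(2h/g) (with unit conversion) = 0.04167 min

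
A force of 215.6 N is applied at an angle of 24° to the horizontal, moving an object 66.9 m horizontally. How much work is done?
W = Fd cosθ = 215.6×66.9×cos(24°) = 13177.0 J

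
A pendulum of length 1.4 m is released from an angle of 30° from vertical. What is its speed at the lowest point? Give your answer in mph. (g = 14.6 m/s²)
h = L(1 − cosθ) = 1.4×(1 − cos30°) = 0.1876 m
v = √(2gh) = √(2×14.6×0.1876) = 2.34 m/s = 5.235 mph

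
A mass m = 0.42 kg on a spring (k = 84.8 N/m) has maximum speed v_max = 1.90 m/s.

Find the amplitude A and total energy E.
½mv²_max = ½kA² → A = v_max√(m/k) = 1.9×√(0.42/84.8) = 0.1337 m = 13.37 cm
E = ½mv²_max = ½×0.42×1.9² = 0.7581 J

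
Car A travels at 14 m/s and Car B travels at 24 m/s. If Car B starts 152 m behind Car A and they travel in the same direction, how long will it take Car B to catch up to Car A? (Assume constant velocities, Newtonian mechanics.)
Relative speed: v_rel = 24 - 14 = 10 m/s
Time to catch: t = d₀/v_rel = 152/10 = 15.2 s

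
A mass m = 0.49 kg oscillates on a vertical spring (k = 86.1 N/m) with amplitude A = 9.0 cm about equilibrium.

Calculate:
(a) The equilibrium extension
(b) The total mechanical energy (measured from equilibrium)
x_eq = mg/k = 0.49×9.81/86.1 = 0.05583 m = 5.583 cm
E = ½kA² = ½×86.1×(0.09)² = 0.3487 J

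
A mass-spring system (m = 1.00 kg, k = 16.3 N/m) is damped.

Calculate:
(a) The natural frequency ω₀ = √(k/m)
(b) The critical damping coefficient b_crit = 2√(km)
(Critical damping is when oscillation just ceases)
ω₀ = √(k/m) = √(16.3/1.0) = 4.037 rad/s
b_crit = 2√(km) = 2√(16.3×1.0) = 8.075 kg/s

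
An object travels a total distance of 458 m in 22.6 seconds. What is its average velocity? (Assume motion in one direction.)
v_avg = Δd / Δt = 458 / 22.6 = 20.27 m/s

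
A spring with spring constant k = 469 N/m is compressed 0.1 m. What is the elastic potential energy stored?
PE = ½kx² = ½×469×0.1² = 2.345 J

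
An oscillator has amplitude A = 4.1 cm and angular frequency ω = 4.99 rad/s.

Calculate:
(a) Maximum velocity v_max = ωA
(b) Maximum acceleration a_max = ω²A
v_max = ωA = 4.99×0.041 = 0.2046 m/s
a_max = ω²A = 4.99²×0.041 = 1.021 m/s²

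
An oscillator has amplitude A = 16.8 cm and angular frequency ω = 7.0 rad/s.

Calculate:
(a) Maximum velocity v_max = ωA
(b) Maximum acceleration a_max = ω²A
v_max = ωA = 7.0×0.168 = 1.176 m/s
a_max = ω²A = 7.0²×0.168 = 8.232 m/s²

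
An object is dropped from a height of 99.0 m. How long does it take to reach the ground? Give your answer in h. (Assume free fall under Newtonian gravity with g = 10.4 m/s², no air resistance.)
t = √(2h/g) (with unit conversion) = 0.001212 h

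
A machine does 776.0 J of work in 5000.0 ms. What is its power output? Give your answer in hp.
P = W/t = 776 J / 5 s = 155.2 W = 0.2081 hp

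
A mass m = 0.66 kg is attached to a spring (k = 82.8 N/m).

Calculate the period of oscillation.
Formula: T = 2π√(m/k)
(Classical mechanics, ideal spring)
T = 2π√(m/k) = 2π√(0.66/82.8) = 0.561 s; f = 1/T = 1.783 Hz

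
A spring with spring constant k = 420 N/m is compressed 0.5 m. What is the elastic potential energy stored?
PE = ½kx² = ½×420×0.5² = 52.5 J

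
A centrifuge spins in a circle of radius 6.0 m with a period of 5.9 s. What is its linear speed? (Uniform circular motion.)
v = 2πr/T = 2π×6.0/5.9 = 6.39 m/s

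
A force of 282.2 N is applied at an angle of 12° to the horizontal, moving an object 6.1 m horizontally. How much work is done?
W = Fd cosθ = 282.2×6.1×cos(12°) = 1683.8 J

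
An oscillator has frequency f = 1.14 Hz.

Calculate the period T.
T = 1/f = 1/1.14 = 0.8772 s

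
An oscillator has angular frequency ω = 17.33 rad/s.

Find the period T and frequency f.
T = 2π/ω = 2π/17.33 = 0.3626 s; f = ω/2π = 2.758 Hz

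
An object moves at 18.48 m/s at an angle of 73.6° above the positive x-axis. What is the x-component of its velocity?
vₓ = v cos(θ) = 18.48 × cos(73.6°) = 5.22 m/s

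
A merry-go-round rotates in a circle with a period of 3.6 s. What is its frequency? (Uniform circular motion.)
f = 1/T = 1/3.6 = 0.2778 Hz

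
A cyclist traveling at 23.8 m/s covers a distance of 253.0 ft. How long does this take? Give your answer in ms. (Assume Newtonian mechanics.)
t = d/v (with unit conversion) = 3240.0 ms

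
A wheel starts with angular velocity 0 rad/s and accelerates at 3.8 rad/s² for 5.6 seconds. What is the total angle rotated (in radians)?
θ = ω₀t + ½αt² = 0×5.6 + ½×3.8×5.6² = 59.58 rad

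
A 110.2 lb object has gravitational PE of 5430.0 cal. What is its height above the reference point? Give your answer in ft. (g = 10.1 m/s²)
PE = mgh → h = PE/(mg) = 2.272e+04 J / (49.99 kg × 10.1 m/s²) = 45 m = 147.6 ft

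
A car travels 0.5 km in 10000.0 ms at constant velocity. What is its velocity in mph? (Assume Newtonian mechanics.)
v = d/t (with unit conversion) = 111.8 mph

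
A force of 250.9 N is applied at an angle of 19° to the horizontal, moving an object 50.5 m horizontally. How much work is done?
W = Fd cosθ = 250.9×50.5×cos(19°) = 11980.0 J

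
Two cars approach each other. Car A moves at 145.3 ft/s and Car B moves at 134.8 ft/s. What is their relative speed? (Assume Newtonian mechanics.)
v_rel = v_A + v_B = 145.3 + 134.8 = 280.1 ft/s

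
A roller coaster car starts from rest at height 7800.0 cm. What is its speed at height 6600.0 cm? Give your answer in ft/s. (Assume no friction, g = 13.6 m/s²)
mgh₁ = ½mv₂² + mgh₂ → v₂ = √(2g(h₁−h₂)) = √(2×13.6×(78−66)) = 18.07 m/s = 59.27 ft/s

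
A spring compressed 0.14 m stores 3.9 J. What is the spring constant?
PE = ½kx² → k = 2PE/x² = 2×3.9/0.14² = 398.0 N/m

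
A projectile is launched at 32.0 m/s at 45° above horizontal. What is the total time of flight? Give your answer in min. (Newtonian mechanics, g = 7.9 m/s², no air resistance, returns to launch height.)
T = 2v₀sin(θ)/g (with unit conversion) = 0.09547 min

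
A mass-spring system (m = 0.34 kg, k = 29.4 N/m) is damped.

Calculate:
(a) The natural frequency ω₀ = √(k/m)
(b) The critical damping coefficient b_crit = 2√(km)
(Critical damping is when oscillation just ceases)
ω₀ = √(k/m) = √(29.4/0.34) = 9.299 rad/s
b_crit = 2√(km) = 2√(29.4×0.34) = 6.323 kg/s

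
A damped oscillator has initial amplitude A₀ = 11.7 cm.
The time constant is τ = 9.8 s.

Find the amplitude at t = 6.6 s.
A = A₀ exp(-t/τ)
A = A₀ exp(−t/τ) = 11.7×exp(−6.6/9.8) = 5.966 cm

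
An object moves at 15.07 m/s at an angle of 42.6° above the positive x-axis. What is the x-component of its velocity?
vₓ = v cos(θ) = 15.07 × cos(42.6°) = 11.09 m/s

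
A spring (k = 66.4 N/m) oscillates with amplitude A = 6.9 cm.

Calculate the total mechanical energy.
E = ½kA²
E = ½kA² = ½×66.4×(0.069)² = 0.1581 J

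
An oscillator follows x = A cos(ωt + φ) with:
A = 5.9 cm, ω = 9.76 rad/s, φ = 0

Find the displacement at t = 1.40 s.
x = A cos(ωt + φ) = 5.9×cos(9.76×1.4 + 0) = 2.689 cm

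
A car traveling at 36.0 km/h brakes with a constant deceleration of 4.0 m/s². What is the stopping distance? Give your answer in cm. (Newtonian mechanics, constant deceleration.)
d = v₀² / (2a) (with unit conversion) = 1250.0 cm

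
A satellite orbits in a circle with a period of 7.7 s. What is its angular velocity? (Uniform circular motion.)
ω = 2π/T = 2π/7.7 = 0.816 rad/s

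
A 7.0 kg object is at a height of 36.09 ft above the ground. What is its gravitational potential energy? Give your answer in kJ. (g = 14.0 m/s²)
PE = mgh = 7 kg × 14.0 m/s² × 11 m = 1078 J = 1.078 kJ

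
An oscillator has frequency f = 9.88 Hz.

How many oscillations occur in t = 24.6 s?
n = f×t = 9.88×24.6 = 243 oscillations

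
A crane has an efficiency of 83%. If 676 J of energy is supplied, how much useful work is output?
W_out = η × W_in = 0.83 × 676 = 561.08 J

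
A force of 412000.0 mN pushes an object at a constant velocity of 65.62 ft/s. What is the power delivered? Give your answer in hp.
P = Fv = 412 N × 20 m/s = 8240 W = 11.05 hp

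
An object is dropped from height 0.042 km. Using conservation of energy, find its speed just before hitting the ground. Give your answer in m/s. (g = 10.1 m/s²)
mgh = ½mv² → v = √(2gh) = √(2×10.1×42) = 29.13 m/s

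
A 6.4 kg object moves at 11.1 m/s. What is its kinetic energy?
KE = ½mv² = ½×6.4×11.1² = 394.272 J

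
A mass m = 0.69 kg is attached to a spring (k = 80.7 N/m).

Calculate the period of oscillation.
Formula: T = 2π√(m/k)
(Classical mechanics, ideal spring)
T = 2π√(m/k) = 2π√(0.69/80.7) = 0.581 s; f = 1/T = 1.721 Hz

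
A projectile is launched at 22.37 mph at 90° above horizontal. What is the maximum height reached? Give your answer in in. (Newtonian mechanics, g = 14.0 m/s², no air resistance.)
H = v₀²sin²(θ)/(2g) (with unit conversion) = 140.6 in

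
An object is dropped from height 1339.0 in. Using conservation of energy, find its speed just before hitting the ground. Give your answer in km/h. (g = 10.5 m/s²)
mgh = ½mv² → v = √(2gh) = √(2×10.5×34.01) = 26.72 m/s = 96.21 km/h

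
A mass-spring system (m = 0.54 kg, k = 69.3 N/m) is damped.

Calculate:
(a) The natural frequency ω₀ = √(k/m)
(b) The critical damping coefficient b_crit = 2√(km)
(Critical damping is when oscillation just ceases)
ω₀ = √(k/m) = √(69.3/0.54) = 11.33 rad/s
b_crit = 2√(km) = 2√(69.3×0.54) = 12.23 kg/s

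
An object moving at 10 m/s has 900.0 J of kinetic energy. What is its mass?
KE = ½mv² → m = 2KE/v² = 2×900.0/10² = 18.0 kg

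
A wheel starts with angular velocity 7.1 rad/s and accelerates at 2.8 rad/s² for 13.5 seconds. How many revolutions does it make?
θ = ω₀t + ½αt² = 7.1×13.5 + ½×2.8×13.5² = 351.0 rad
Revolutions = θ/(2π) = 351.0/(2π) = 55.86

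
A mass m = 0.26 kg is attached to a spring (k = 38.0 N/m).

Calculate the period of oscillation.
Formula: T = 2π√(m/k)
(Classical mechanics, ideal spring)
T = 2π√(m/k) = 2π√(0.26/38.0) = 0.5197 s; f = 1/T = 1.924 Hz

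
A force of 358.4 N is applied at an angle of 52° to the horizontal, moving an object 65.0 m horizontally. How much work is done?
W = Fd cosθ = 358.4×65.0×cos(52°) = 14342.0 J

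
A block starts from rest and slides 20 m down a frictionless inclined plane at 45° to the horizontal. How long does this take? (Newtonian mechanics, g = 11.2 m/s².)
a = g sin(θ) = 11.2 × sin(45°) = 7.92 m/s²
t = √(2d/a) = √(2 × 20 / 7.92) = 2.25 s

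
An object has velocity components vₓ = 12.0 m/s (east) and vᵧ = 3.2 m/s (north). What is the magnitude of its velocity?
|v| = √(vₓ² + vᵧ²) = √(12.0² + 3.2²) = √(154.24) = 12.42 m/s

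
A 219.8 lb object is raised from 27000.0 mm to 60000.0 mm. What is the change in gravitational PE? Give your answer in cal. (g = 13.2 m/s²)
ΔPE = mg(h₂ − h₁) = 99.7 kg × 13.2 m/s² × (60 − 27) m = 4.343e+04 J = 10380.0 cal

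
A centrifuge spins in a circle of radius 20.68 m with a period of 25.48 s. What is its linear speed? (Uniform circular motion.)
v = 2πr/T = 2π×20.68/25.48 = 5.1 m/s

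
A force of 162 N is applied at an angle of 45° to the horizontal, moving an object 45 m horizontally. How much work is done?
W = Fd cosθ = 162×45×cos(45°) = 5154.8 J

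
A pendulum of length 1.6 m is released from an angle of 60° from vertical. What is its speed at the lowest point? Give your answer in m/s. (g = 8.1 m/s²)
h = L(1 − cosθ) = 1.6×(1 − cos60°) = 0.8 m
v = √(2gh) = √(2×8.1×0.8) = 3.6 m/s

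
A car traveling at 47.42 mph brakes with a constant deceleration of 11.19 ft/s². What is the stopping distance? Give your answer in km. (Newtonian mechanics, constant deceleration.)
d = v₀² / (2a) (with unit conversion) = 0.06588 km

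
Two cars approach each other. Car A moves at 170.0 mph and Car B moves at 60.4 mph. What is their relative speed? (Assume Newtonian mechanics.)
v_rel = v_A + v_B = 170.0 + 60.4 = 230.4 mph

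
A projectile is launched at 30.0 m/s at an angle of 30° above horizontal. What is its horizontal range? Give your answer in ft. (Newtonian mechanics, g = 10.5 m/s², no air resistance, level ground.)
R = v₀² sin(2θ) / g (with unit conversion) = 243.5 ft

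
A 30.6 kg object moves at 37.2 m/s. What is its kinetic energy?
KE = ½mv² = ½×30.6×37.2² = 21172.75 J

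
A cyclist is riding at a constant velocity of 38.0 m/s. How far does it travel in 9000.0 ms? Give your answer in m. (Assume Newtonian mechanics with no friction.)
d = vt (with unit conversion) = 342.0 m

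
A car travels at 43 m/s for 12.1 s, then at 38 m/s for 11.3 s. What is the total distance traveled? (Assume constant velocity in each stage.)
d₁ = v₁t₁ = 43 × 12.1 = 520.3 m
d₂ = v₂t₂ = 38 × 11.3 = 429.4 m
d_total = 520.3 + 429.4 = 949.7 m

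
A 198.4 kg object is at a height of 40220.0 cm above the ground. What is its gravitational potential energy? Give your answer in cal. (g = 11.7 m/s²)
PE = mgh = 198.4 kg × 11.7 m/s² × 402.2 m = 9.336e+05 J = 223100.0 cal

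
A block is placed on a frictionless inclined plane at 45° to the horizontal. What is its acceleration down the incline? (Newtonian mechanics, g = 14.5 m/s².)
a = g sin(θ) = 14.5 × sin(45°) = 14.5 × 0.7071 = 10.25 m/s²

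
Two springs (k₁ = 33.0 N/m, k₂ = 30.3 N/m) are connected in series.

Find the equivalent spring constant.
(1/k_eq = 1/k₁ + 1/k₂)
1/k_eq = 1/33.0 + 1/30.3 = 0.063306; k_eq = 15.8 N/m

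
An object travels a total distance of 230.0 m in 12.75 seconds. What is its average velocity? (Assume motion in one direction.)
v_avg = Δd / Δt = 230.0 / 12.75 = 18.04 m/s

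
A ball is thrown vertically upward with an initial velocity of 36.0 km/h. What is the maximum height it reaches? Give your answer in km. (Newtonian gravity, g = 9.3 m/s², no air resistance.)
h_max = v₀²/(2g) (with unit conversion) = 0.005376 km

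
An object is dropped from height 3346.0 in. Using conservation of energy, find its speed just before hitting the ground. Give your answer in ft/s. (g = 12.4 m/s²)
mgh = ½mv² → v = √(2gh) = √(2×12.4×84.99) = 45.91 m/s = 150.6 ft/s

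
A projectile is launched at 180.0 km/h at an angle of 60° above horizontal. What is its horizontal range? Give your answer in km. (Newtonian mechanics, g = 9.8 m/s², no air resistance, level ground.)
R = v₀² sin(2θ) / g (with unit conversion) = 0.2209 km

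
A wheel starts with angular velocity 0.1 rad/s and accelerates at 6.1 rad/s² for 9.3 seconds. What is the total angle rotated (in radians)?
θ = ω₀t + ½αt² = 0.1×9.3 + ½×6.1×9.3² = 264.72 rad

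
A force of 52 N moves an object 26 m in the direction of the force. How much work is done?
W = Fd = 52×26 = 1352.0 J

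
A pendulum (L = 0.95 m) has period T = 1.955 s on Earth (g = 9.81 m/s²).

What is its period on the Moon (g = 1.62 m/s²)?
T = 2π√(L/g), so T_moon/T_earth = √(g_earth/g_moon)
T_moon = 2π√(0.95/1.62) = 4.812 s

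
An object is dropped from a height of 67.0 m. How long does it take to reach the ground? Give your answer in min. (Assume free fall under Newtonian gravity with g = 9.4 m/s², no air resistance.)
t = √(2h/g) (with unit conversion) = 0.06293 min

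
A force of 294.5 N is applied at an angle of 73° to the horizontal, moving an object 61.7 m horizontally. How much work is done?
W = Fd cosθ = 294.5×61.7×cos(73°) = 5312.6 J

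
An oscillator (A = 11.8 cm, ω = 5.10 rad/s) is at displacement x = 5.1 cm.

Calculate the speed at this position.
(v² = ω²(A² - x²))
v = ω√(A² − x²) = 5.1×√(0.118² − 0.051²) = 0.5427 m/s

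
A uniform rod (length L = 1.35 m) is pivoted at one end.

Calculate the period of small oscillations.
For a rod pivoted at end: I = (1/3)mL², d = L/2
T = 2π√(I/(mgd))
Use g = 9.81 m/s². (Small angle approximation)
I/m = (1/3)L² = 0.6075 m²; d = L/2 = 0.675 m
T = 2π√(I/(mgd)) = 2π√(0.6075/(9.81×0.675)) = 1.903 s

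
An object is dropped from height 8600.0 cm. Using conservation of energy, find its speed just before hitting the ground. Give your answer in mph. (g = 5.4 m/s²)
mgh = ½mv² → v = √(2gh) = √(2×5.4×86) = 30.48 m/s = 68.17 mph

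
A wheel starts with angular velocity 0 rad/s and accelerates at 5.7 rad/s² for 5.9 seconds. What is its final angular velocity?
ω = ω₀ + αt = 0 + 5.7 × 5.9 = 33.63 rad/s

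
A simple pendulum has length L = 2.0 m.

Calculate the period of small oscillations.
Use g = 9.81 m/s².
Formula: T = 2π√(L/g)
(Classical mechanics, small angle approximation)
T = 2π√(L/g) = 2π√(2.0/9.81) = 2.837 s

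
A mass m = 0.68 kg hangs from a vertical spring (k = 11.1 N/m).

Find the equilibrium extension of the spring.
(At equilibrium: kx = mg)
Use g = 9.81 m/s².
x_eq = mg/k = 0.68×9.81/11.1 = 0.601 m = 60.1 cm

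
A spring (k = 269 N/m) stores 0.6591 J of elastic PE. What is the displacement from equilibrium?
PE = ½kx² → x = √(2PE/k) = √(2×0.6591/269) = 0.07 m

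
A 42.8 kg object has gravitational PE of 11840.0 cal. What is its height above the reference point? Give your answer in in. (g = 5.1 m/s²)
PE = mgh → h = PE/(mg) = 4.954e+04 J / (42.8 kg × 5.1 m/s²) = 226.9 m = 8935.0 in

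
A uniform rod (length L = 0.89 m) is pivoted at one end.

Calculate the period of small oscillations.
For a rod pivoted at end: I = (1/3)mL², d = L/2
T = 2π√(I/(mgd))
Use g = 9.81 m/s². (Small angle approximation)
I/m = (1/3)L² = 0.264 m²; d = L/2 = 0.445 m
T = 2π√(I/(mgd)) = 2π√(0.264/(9.81×0.445)) = 1.545 s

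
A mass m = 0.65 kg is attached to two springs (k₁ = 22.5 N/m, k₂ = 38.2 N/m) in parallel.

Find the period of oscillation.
k_eq = k₁+k₂ = 60.7 N/m
T = 2π√(m/k_eq) = 2π√(0.65/60.7) = 0.6502 s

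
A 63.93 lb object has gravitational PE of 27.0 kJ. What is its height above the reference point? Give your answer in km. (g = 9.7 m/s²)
PE = mgh → h = PE/(mg) = 2.7e+04 J / (29 kg × 9.7 m/s²) = 95.99 m = 0.09599 km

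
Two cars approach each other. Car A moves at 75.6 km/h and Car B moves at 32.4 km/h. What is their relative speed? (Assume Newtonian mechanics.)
v_rel = v_A + v_B = 75.6 + 32.4 = 108.0 km/h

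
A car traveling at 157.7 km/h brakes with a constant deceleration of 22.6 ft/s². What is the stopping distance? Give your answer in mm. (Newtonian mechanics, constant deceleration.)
d = v₀² / (2a) (with unit conversion) = 139300.0 mm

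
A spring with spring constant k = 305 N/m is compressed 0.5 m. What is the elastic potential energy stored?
PE = ½kx² = ½×305×0.5² = 38.12 J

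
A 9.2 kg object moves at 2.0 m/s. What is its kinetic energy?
KE = ½mv² = ½×9.2×2.0² = 18.4 J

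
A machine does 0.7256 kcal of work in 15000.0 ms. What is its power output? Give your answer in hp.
P = W/t = 3036 J / 15 s = 202.4 W = 0.2714 hp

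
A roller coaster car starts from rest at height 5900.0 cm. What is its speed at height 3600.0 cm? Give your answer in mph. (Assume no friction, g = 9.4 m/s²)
mgh₁ = ½mv₂² + mgh₂ → v₂ = √(2g(h₁−h₂)) = √(2×9.4×(59−36)) = 20.79 m/s = 46.52 mph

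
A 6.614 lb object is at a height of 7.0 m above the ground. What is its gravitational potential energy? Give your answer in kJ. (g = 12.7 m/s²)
PE = mgh = 3 kg × 12.7 m/s² × 7 m = 266.7 J = 0.2667 kJ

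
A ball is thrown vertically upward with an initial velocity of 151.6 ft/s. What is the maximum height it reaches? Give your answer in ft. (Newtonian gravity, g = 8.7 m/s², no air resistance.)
h_max = v₀²/(2g) (with unit conversion) = 402.6 ft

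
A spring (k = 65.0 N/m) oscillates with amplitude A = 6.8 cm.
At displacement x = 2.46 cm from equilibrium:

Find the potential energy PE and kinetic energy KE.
E_total = ½kA² = ½×65.0×(0.068)² = 0.1503 J
PE = ½kx² = ½×65.0×(0.0246)² = 0.01967 J
KE = E_total − PE = 0.1306 J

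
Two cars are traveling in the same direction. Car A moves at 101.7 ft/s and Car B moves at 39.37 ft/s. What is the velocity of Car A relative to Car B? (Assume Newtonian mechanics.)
v_rel = v_A - v_B = 101.7 - 39.37 = 62.33 ft/s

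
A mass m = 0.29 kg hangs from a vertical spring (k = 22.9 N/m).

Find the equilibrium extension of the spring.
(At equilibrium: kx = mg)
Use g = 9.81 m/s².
x_eq = mg/k = 0.29×9.81/22.9 = 0.1242 m = 12.42 cm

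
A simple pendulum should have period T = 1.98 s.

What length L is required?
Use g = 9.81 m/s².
T = 2π√(L/g) → L = g(T/2π)² = 9.81×(1.98/2π)² = 0.9742 m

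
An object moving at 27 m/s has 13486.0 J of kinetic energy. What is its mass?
KE = ½mv² → m = 2KE/v² = 2×13486.0/27² = 37.0 kg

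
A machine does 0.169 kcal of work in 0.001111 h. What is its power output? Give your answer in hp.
P = W/t = 707.1 J / 4 s = 176.8 W = 0.2371 hp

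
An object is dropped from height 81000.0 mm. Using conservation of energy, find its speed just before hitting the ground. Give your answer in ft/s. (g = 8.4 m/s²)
mgh = ½mv² → v = √(2gh) = √(2×8.4×81) = 36.89 m/s = 121.0 ft/s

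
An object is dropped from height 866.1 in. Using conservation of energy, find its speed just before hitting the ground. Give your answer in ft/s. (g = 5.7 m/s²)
mgh = ½mv² → v = √(2gh) = √(2×5.7×22) = 15.84 m/s = 51.96 ft/s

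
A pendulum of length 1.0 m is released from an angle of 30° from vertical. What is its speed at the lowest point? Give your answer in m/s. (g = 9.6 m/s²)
h = L(1 − cosθ) = 1.0×(1 − cos30°) = 0.134 m
v = √(2gh) = √(2×9.6×0.134) = 1.604 m/s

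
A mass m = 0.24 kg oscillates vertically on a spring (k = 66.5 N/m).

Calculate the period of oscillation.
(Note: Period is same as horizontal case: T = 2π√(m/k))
T = 2π√(m/k) = 2π√(0.24/66.5) = 0.3775 s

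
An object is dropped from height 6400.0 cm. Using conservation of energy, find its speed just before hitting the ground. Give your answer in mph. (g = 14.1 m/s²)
mgh = ½mv² → v = √(2gh) = √(2×14.1×64) = 42.48 m/s = 95.03 mph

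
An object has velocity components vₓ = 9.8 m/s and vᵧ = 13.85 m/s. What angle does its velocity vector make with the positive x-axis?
θ = arctan(vᵧ/vₓ) = arctan(13.85/9.8) = 54.72°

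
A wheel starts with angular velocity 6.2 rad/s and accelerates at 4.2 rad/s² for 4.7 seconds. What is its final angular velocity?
ω = ω₀ + αt = 6.2 + 4.2 × 4.7 = 25.94 rad/s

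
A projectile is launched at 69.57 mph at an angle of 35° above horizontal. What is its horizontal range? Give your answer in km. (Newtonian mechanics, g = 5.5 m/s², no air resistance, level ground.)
R = v₀² sin(2θ) / g (with unit conversion) = 0.1653 km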